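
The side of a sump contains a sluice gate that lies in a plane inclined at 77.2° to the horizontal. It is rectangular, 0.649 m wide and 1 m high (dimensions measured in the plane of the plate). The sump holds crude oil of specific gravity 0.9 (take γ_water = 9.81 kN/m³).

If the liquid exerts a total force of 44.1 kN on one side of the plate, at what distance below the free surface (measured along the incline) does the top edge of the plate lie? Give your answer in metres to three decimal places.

y_top ≈ 7.392 m

γ = 0.9 × 9.81 = 8.829 kN/m³.
A = 0.649 × 1 = 0.649 m².
From F = γ·h_c·A, the centroid depth is h_c = 44.1/(8.829 × 0.649) = 7.69631 m.
Let θ = 77.2° be the plate's angle to the horizontal; measure y along the incline from where the plane meets the free surface. Vertical depth h = y·sinθ with sinθ = 0.975149.
Along the incline, y_c = h_c/sinθ = 7.69631/0.975149 = 7.89245 m.
The centroid lies 1/2 = 0.5 m below the top edge, so the top edge sits at y_top = 7.89245 − 0.5 = 7.39245 m along the incline.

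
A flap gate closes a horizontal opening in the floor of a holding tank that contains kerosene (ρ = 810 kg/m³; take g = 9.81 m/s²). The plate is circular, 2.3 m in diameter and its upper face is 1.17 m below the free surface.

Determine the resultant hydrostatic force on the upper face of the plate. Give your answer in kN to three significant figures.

γ = ρg = 810 × 9.81 / 1000 = 7.9461 kN/m³.
The plate is horizontal, so pressure is uniform at p = γ·h = 7.9461 × 1.17 = 9.29694 kN/m².
A = π(1.15)² = 4.15476 m².
F = p·A = 9.29694 × 4.15476 = 38.6266 kN.

F ≈ 38.6 kN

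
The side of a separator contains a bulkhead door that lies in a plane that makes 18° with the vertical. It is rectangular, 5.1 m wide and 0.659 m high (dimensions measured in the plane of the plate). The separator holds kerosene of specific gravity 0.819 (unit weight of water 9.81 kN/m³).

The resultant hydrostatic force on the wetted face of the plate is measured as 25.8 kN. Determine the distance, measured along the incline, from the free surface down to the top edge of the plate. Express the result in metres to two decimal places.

γ = 0.819 × 9.81 = 8.03439 kN/m³.
A = 5.1 × 0.659 = 3.3609 m².
From F = γ·h_c·A, the centroid depth is h_c = 25.8/(8.03439 × 3.3609) = 0.955457 m.
The plate makes 18° with the vertical, i.e. θ = 90° − 18° = 72° to the horizontal. Measuring y along the incline from the free-surface line, vertical depth h = y·sinθ with sinθ = 0.951057.
Along the incline, y_c = h_c/sinθ = 0.955457/0.951057 = 1.00463 m.
The centroid lies 0.659/2 = 0.3295 m below the top edge, so the top edge sits at y_top = 1.00463 − 0.3295 = 0.67513 m along the incline.

y_top ≈ 0.68 m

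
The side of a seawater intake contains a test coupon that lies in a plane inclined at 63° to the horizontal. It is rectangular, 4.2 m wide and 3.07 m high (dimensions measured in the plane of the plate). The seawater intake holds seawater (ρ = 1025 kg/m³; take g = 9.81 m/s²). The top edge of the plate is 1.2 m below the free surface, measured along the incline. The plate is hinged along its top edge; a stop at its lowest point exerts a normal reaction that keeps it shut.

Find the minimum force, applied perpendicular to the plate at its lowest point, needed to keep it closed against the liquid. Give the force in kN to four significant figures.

γ = ρg = 1025 × 9.81 / 1000 = 10.05525 kN/m³.
Let θ = 63° be the plate's angle to the horizontal; measure y along the incline from where the plane meets the free surface. Vertical depth h = y·sinθ with sinθ = 0.891007.
The centroid lies 3.07/2 = 1.535 m below the top edge, so y_c = 1.2 + 1.535 = 2.735 m and h_c = 2.735 × 0.891007 = 2.4369 m.
A = 4.2 × 3.07 = 12.894 m².
Resultant F = γ·h_c·A = 10.05525 × 2.4369 × 12.894 = 315.95 kN.
I_c = b·h³/12 = 4.2 × 3.07³/12 = 10.1271 m⁴.
Centre of pressure: y_p = y_c + I_c/(y_c·A) = 2.735 + 10.1271/(2.735 × 12.894) = 2.735 + 0.287171 = 3.02217 m along the plane.
The resultant acts 1.535 + 0.287171 = 1.82217 m (along the plate) below the hinge at the top edge, so the moment about the hinge is M = F × 1.82217 = 315.95 × 1.82217 = 575.715 kN·m.
A normal force at the bottom, 3.07 m from the hinge, must supply this moment: P = 575.715/3.07 = 187.529 kN.

P ≈ 187.5 kN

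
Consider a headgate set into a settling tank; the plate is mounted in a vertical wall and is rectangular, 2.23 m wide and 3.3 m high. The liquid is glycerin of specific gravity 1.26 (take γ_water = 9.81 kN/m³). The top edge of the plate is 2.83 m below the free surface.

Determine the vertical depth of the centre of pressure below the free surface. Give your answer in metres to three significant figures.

h_p = 4.68 m

γ = 1.26 × 9.81 = 12.3606 kN/m³.
The centroid lies 3.3/2 = 1.65 m below the top edge, so the centroid depth is h_c = 2.83 + 1.65 = 4.48 m.
A = 2.23 × 3.3 = 7.359 m².
Resultant F = γ·h_c·A = 12.3606 × 4.48 × 7.359 = 407.508 kN.
I_c = b·h³/12 = 2.23 × 3.3³/12 = 6.67829 m⁴.
Centre of pressure: y_p = y_c + I_c/(y_c·A) = 4.48 + 6.67829/(4.48 × 7.359) = 4.48 + 0.202567 = 4.68257 m along the plane.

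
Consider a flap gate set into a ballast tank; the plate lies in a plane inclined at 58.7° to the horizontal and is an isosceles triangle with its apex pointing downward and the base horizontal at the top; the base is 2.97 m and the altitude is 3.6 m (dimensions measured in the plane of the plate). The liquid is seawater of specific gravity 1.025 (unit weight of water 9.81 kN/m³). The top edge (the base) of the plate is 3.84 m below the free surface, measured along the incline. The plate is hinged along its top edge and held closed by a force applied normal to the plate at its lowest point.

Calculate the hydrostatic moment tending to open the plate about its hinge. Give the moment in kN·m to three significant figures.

γ = 1.025 × 9.81 = 10.05525 kN/m³.
Let θ = 58.7° be the plate's angle to the horizontal; measure y along the incline from where the plane meets the free surface. Vertical depth h = y·sinθ with sinθ = 0.854459.
With the apex down, the centroid sits h/3 = 3.6/3 = 1.2 m below the base (the top edge), so y_c = 3.84 + 1.2 = 5.04 m and h_c = 5.04 × 0.854459 = 4.30647 m.
A = ½ × 2.97 × 3.6 = 5.346 m².
Resultant F = γ·h_c·A = 10.05525 × 4.30647 × 5.346 = 231.496 kN.
I_c = b·h³/36 = 2.97 × 3.6³/36 = 3.84912 m⁴.
Centre of pressure: y_p = y_c + I_c/(y_c·A) = 5.04 + 3.84912/(5.04 × 5.346) = 5.04 + 0.142857 = 5.18286 m along the plane.
The resultant acts 1.2 + 0.142857 = 1.34286 m (along the plate) below the hinge at the top edge, so the moment about the hinge is M = F × 1.34286 = 231.496 × 1.34286 = 310.867 kN·m.

M ≈ 311 kN·m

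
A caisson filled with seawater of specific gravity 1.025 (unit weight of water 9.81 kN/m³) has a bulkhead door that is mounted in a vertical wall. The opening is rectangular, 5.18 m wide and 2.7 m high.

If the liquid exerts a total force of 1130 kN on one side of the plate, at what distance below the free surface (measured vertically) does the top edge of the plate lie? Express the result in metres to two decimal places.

γ = 1.025 × 9.81 = 10.05525 kN/m³.
A = 5.18 × 2.7 = 13.986 m².
From F = γ·h_c·A, the centroid depth is h_c = 1130/(10.05525 × 13.986) = 8.03511 m.
The centroid lies 2.7/2 = 1.35 m below the top edge, so the top edge sits at h_top = 8.03511 − 1.35 = 6.68511 m below the surface.

d_top ≈ 6.69 m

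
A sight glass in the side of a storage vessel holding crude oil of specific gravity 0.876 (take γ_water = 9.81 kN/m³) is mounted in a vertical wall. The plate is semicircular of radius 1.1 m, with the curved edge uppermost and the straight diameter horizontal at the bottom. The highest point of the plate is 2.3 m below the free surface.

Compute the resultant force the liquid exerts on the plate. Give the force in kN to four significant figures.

γ = 0.876 × 9.81 = 8.59356 kN/m³.
The centroid lies 4r/(3π) = 0.466854 m above the diameter, so r − 4r/(3π) = 1.1 − 0.466854 = 0.633146 m below the topmost point, so the centroid depth is h_c = 2.3 + 0.633146 = 2.93315 m.
A = πr²/2 = π × 1.1²/2 = 1.90066 m².
Resultant F = γ·h_c·A = 8.59356 × 2.93315 × 1.90066 = 47.9084 kN.

F ≈ 47.91 kN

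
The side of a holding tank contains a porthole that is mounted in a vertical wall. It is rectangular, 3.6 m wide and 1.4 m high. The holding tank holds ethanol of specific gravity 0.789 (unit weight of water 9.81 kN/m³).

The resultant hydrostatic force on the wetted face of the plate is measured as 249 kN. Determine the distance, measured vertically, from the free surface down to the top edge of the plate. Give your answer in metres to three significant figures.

d_top ≈ 5.68 m

γ = 0.789 × 9.81 = 7.74009 kN/m³.
A = 3.6 × 1.4 = 5.04 m².
From F = γ·h_c·A, the centroid depth is h_c = 249/(7.74009 × 5.04) = 6.38297 m.
The centroid lies 1.4/2 = 0.7 m below the top edge, so the top edge sits at h_top = 6.38297 − 0.7 = 5.68297 m below the surface.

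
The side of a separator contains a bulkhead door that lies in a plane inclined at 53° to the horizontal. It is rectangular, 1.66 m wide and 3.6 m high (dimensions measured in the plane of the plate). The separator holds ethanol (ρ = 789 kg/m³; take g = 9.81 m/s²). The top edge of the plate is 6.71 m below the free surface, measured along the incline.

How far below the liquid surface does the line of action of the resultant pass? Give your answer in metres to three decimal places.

γ = ρg = 789 × 9.81 / 1000 = 7.74009 kN/m³.
Let θ = 53° be the plate's angle to the horizontal; measure y along the incline from where the plane meets the free surface. Vertical depth h = y·sinθ with sinθ = 0.798636.
The centroid lies 3.6/2 = 1.8 m below the top edge, so y_c = 6.71 + 1.8 = 8.51 m and h_c = 8.51 × 0.798636 = 6.79639 m.
A = 1.66 × 3.6 = 5.976 m².
Resultant F = γ·h_c·A = 7.74009 × 6.79639 × 5.976 = 314.366 kN.
I_c = b·h³/12 = 1.66 × 3.6³/12 = 6.45408 m⁴.
Centre of pressure: y_p = y_c + I_c/(y_c·A) = 8.51 + 6.45408/(8.51 × 5.976) = 8.51 + 0.12691 = 8.63691 m along the plane.
Vertically, h_p = y_p·sinθ = 8.63691 × 0.798636 = 6.89775 m.

h_p = 6.898 m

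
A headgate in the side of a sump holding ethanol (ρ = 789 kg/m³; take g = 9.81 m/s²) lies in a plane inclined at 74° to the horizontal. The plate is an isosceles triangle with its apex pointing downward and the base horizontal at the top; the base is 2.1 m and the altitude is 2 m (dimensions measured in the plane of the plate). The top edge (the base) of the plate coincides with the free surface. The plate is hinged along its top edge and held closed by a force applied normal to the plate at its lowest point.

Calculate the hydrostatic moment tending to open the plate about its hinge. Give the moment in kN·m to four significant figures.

γ = ρg = 789 × 9.81 / 1000 = 7.74009 kN/m³.
Let θ = 74° be the plate's angle to the horizontal; measure y along the incline from where the plane meets the free surface. Vertical depth h = y·sinθ with sinθ = 0.961262.
With the apex down, the centroid sits h/3 = 2/3 = 0.666667 m below the base (the top edge), so y_c = 0.666667 m and h_c = 0.666667 × 0.961262 = 0.640842 m.
A = ½ × 2.1 × 2 = 2.1 m².
Resultant F = γ·h_c·A = 7.74009 × 0.640842 × 2.1 = 10.4164 kN.
I_c = b·h³/36 = 2.1 × 2³/36 = 0.466667 m⁴.
Centre of pressure: y_p = y_c + I_c/(y_c·A) = 0.666667 + 0.466667/(0.666667 × 2.1) = 0.666667 + 0.333333 = 1 m along the plane.
The resultant acts 0.666667 + 0.333333 = 1 m (along the plate) below the hinge at the top edge, so the moment about the hinge is M = F × 1 = 10.4164 × 1 = 10.4164 kN·m.

M ≈ 10.42 kN·m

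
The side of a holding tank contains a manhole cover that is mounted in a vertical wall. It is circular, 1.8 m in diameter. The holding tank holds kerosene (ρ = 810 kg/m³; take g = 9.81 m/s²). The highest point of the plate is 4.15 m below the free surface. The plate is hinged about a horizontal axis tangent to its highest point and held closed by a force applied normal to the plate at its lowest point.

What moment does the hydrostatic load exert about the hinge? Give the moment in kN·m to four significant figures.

M ≈ 96.00 kN·m

γ = ρg = 810 × 9.81 / 1000 = 7.9461 kN/m³.
The centroid is at the centre, 0.9 m below the top of the plate, so the centroid depth is h_c = 4.15 + 0.9 = 5.05 m.
A = π(0.9)² = 2.54469 m².
Resultant F = γ·h_c·A = 7.9461 × 5.05 × 2.54469 = 102.113 kN.
I_c = πr⁴/4 = π × 0.9⁴/4 = 0.5153 m⁴.
Centre of pressure: y_p = y_c + I_c/(y_c·A) = 5.05 + 0.5153/(5.05 × 2.54469) = 5.05 + 0.040099 = 5.0901 m along the plane.
The resultant acts 0.9 + 0.040099 = 0.940099 m (along the plate) below the hinge at the top edge, so the moment about the hinge is M = F × 0.940099 = 102.113 × 0.940099 = 95.9963 kN·m.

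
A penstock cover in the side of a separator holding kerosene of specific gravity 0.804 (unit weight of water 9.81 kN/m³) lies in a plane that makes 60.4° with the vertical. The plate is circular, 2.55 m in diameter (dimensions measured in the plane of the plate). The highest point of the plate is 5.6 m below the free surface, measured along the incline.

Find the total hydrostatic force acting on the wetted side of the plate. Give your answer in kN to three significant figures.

γ = 0.804 × 9.81 = 7.88724 kN/m³.
The plate makes 60.4° with the vertical, i.e. θ = 90° − 60.4° = 29.6° to the horizontal. Measuring y along the incline from the free-surface line, vertical depth h = y·sinθ with sinθ = 0.493942.
The centroid is at the centre, 1.275 m below the top of the plate, so y_c = 5.6 + 1.275 = 6.875 m and h_c = 6.875 × 0.493942 = 3.39585 m.
A = π(1.275)² = 5.10705 m².
Resultant F = γ·h_c·A = 7.88724 × 3.39585 × 5.10705 = 136.787 kN.

F ≈ 137 kN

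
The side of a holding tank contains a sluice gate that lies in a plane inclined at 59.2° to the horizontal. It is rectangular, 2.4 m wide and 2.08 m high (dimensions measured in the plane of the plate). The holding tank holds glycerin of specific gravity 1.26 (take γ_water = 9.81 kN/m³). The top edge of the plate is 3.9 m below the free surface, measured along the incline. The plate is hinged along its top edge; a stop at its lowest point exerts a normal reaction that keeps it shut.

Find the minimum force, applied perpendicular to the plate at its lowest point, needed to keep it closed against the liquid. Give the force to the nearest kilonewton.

γ = 1.26 × 9.81 = 12.3606 kN/m³.
Let θ = 59.2° be the plate's angle to the horizontal; measure y along the incline from where the plane meets the free surface. Vertical depth h = y·sinθ with sinθ = 0.858960.
The centroid lies 2.08/2 = 1.04 m below the top edge, so y_c = 3.9 + 1.04 = 4.94 m and h_c = 4.94 × 0.858960 = 4.24326 m.
A = 2.4 × 2.08 = 4.992 m².
Resultant F = γ·h_c·A = 12.3606 × 4.24326 × 4.992 = 261.827 kN.
I_c = b·h³/12 = 2.4 × 2.08³/12 = 1.79978 m⁴.
Centre of pressure: y_p = y_c + I_c/(y_c·A) = 4.94 + 1.79978/(4.94 × 4.992) = 4.94 + 0.0729824 = 5.01298 m along the plane.
The resultant acts 1.04 + 0.0729824 = 1.11298 m (along the plate) below the hinge at the top edge, so the moment about the hinge is M = F × 1.11298 = 261.827 × 1.11298 = 291.408 kN·m.
A normal force at the bottom, 2.08 m from the hinge, must supply this moment: P = 291.408/2.08 = 140.1 kN.

P ≈ 140 kN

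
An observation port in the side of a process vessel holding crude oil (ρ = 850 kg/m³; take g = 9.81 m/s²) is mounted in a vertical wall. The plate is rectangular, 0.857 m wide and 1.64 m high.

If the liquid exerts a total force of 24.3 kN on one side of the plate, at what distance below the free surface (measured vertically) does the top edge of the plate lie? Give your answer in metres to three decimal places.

d_top ≈ 1.253 m

γ = ρg = 850 × 9.81 / 1000 = 8.3385 kN/m³.
A = 0.857 × 1.64 = 1.40548 m².
From F = γ·h_c·A, the centroid depth is h_c = 24.3/(8.3385 × 1.40548) = 2.07345 m.
The centroid lies 1.64/2 = 0.82 m below the top edge, so the top edge sits at h_top = 2.07345 − 0.82 = 1.25345 m below the surface.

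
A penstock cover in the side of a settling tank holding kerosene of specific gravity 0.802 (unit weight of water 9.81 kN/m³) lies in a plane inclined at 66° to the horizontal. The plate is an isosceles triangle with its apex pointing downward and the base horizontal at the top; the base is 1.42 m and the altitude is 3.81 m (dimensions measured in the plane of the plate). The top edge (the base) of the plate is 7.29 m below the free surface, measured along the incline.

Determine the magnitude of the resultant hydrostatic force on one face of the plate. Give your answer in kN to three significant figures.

γ = 0.802 × 9.81 = 7.86762 kN/m³.
Let θ = 66° be the plate's angle to the horizontal; measure y along the incline from where the plane meets the free surface. Vertical depth h = y·sinθ with sinθ = 0.913545.
With the apex down, the centroid sits h/3 = 3.81/3 = 1.27 m below the base (the top edge), so y_c = 7.29 + 1.27 = 8.56 m and h_c = 8.56 × 0.913545 = 7.81995 m.
A = ½ × 1.42 × 3.81 = 2.7051 m².
Resultant F = γ·h_c·A = 7.86762 × 7.81995 × 2.7051 = 166.43 kN.

F ≈ 166 kN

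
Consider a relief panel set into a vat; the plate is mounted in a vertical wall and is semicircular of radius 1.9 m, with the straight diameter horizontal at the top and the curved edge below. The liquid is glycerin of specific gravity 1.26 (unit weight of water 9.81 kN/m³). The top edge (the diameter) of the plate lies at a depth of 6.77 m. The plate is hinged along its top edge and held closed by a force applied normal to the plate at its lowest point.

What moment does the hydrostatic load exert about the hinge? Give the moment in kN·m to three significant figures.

γ = 1.26 × 9.81 = 12.3606 kN/m³.
The centroid of a semicircle lies 4r/(3π) = 0.806385 m from the diameter, here below the top edge, so the centroid depth is h_c = 6.77 + 0.806385 = 7.57638 m.
A = πr²/2 = π × 1.9²/2 = 5.67057 m².
Resultant F = γ·h_c·A = 12.3606 × 7.57638 × 5.67057 = 531.041 kN.
I_c = (π/8 − 8/(9π))·r⁴ = 0.109757 × 1.9⁴ = 1.43036 m⁴.
Centre of pressure: y_p = y_c + I_c/(y_c·A) = 7.57638 + 1.43036/(7.57638 × 5.67057) = 7.57638 + 0.0332933 = 7.60967 m along the plane.
The resultant acts 0.806385 + 0.0332933 = 0.839678 m (along the plate) below the hinge at the top edge, so the moment about the hinge is M = F × 0.839678 = 531.041 × 0.839678 = 445.903 kN·m.

M ≈ 446 kN·m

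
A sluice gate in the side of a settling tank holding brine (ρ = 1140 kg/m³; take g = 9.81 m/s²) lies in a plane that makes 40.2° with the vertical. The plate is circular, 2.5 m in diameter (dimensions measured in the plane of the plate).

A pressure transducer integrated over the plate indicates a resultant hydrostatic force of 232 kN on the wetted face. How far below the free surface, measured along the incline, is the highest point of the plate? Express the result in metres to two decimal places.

γ = ρg = 1140 × 9.81 / 1000 = 11.1834 kN/m³.
A = π(1.25)² = 4.90874 m².
From F = γ·h_c·A, the centroid depth is h_c = 232/(11.1834 × 4.90874) = 4.22614 m.
The plate makes 40.2° with the vertical, i.e. θ = 90° − 40.2° = 49.8° to the horizontal. Measuring y along the incline from the free-surface line, vertical depth h = y·sinθ with sinθ = 0.763796.
Along the incline, y_c = h_c/sinθ = 4.22614/0.763796 = 5.53307 m.
The centroid is at the centre, 1.25 m below the top of the plate, so the highest point sits at y_top = 5.53307 − 1.25 = 4.28307 m along the incline.

y_top ≈ 4.28 m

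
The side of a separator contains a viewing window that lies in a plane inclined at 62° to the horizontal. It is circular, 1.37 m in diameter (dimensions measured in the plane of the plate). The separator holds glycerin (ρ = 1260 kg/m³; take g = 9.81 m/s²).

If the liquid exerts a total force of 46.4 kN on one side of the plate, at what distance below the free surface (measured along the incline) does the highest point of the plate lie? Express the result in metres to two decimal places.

γ = ρg = 1260 × 9.81 / 1000 = 12.3606 kN/m³.
A = π(0.685)² = 1.47411 m².
From F = γ·h_c·A, the centroid depth is h_c = 46.4/(12.3606 × 1.47411) = 2.54653 m.
Let θ = 62° be the plate's angle to the horizontal; measure y along the incline from where the plane meets the free surface. Vertical depth h = y·sinθ with sinθ = 0.882948.
Along the incline, y_c = h_c/sinθ = 2.54653/0.882948 = 2.88412 m.
The centroid is at the centre, 0.685 m below the top of the plate, so the highest point sits at y_top = 2.88412 − 0.685 = 2.19912 m along the incline.

y_top ≈ 2.20 m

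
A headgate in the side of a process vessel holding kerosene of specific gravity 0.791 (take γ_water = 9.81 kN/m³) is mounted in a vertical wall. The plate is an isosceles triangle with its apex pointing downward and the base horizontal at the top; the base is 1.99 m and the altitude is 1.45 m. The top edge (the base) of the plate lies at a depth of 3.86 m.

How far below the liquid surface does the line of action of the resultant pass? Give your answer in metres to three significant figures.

γ = 0.791 × 9.81 = 7.75971 kN/m³.
With the apex down, the centroid sits h/3 = 1.45/3 = 0.483333 m below the base (the top edge), so the centroid depth is h_c = 3.86 + 0.483333 = 4.34333 m.
A = ½ × 1.99 × 1.45 = 1.44275 m².
Resultant F = γ·h_c·A = 7.75971 × 4.34333 × 1.44275 = 48.625 kN.
I_c = b·h³/36 = 1.99 × 1.45³/36 = 0.168521 m⁴.
Centre of pressure: y_p = y_c + I_c/(y_c·A) = 4.34333 + 0.168521/(4.34333 × 1.44275) = 4.34333 + 0.0268931 = 4.37022 m along the plane.

h_p = 4.37 m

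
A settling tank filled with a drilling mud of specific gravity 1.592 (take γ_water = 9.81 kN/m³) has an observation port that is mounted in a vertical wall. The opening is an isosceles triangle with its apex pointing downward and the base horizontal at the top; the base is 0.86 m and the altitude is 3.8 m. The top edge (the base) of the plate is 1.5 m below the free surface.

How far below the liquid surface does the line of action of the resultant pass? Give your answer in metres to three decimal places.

γ = 1.592 × 9.81 = 15.61752 kN/m³.
With the apex down, the centroid sits h/3 = 3.8/3 = 1.26667 m below the base (the top edge), so the centroid depth is h_c = 1.5 + 1.26667 = 2.76667 m.
A = ½ × 0.86 × 3.8 = 1.634 m².
Resultant F = γ·h_c·A = 15.61752 × 2.76667 × 1.634 = 70.6027 kN.
I_c = b·h³/36 = 0.86 × 3.8³/36 = 1.31083 m⁴.
Centre of pressure: y_p = y_c + I_c/(y_c·A) = 2.76667 + 1.31083/(2.76667 × 1.634) = 2.76667 + 0.289959 = 3.05663 m along the plane.

h_p = 3.057 m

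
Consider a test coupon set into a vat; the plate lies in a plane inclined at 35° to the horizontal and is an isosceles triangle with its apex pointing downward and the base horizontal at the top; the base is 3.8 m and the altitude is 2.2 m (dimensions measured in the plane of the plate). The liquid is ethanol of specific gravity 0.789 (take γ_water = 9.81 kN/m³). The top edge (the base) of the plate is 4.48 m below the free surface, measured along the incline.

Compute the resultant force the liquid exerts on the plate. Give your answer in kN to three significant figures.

γ = 0.789 × 9.81 = 7.74009 kN/m³.
Let θ = 35° be the plate's angle to the horizontal; measure y along the incline from where the plane meets the free surface. Vertical depth h = y·sinθ with sinθ = 0.573576.
With the apex down, the centroid sits h/3 = 2.2/3 = 0.733333 m below the base (the top edge), so y_c = 4.48 + 0.733333 = 5.21333 m and h_c = 5.21333 × 0.573576 = 2.99024 m.
A = ½ × 3.8 × 2.2 = 4.18 m².
Resultant F = γ·h_c·A = 7.74009 × 2.99024 × 4.18 = 96.745 kN.

F ≈ 96.7 kN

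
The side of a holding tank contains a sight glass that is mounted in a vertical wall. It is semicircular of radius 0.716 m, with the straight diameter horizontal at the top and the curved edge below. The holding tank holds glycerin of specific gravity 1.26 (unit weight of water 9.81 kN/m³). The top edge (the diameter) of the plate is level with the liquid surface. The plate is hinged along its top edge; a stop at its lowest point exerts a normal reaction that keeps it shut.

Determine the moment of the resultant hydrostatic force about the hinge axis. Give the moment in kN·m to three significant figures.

M ≈ 1.28 kN·m

γ = 1.26 × 9.81 = 12.3606 kN/m³.
The centroid of a semicircle lies 4r/(3π) = 0.30388 m from the diameter, here below the top edge, so the centroid depth is h_c = 0.30388 m.
A = πr²/2 = π × 0.716²/2 = 0.805278 m².
Resultant F = γ·h_c·A = 12.3606 × 0.30388 × 0.805278 = 3.02474 kN.
I_c = (π/8 − 8/(9π))·r⁴ = 0.109757 × 0.716⁴ = 0.0288459 m⁴.
Centre of pressure: y_p = y_c + I_c/(y_c·A) = 0.30388 + 0.0288459/(0.30388 × 0.805278) = 0.30388 + 0.117879 = 0.421759 m along the plane.
The resultant acts 0.30388 + 0.117879 = 0.421759 m (along the plate) below the hinge at the top edge, so the moment about the hinge is M = F × 0.421759 = 3.02474 × 0.421759 = 1.27571 kN·m.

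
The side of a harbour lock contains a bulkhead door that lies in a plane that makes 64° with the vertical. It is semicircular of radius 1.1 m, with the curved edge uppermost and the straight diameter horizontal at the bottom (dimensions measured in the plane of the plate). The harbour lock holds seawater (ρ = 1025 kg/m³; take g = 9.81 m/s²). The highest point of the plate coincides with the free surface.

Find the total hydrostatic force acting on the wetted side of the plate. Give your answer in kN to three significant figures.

γ = ρg = 1025 × 9.81 / 1000 = 10.05525 kN/m³.
The plate makes 64° with the vertical, i.e. θ = 90° − 64° = 26° to the horizontal. Measuring y along the incline from the free-surface line, vertical depth h = y·sinθ with sinθ = 0.438371.
The centroid lies 4r/(3π) = 0.466854 m above the diameter, so r − 4r/(3π) = 1.1 − 0.466854 = 0.633146 m below the topmost point, so y_c = 0.633146 m and h_c = 0.633146 × 0.438371 = 0.277553 m.
A = πr²/2 = π × 1.1²/2 = 1.90066 m².
Resultant F = γ·h_c·A = 10.05525 × 0.277553 × 1.90066 = 5.30449 kN.

F ≈ 5.30 kN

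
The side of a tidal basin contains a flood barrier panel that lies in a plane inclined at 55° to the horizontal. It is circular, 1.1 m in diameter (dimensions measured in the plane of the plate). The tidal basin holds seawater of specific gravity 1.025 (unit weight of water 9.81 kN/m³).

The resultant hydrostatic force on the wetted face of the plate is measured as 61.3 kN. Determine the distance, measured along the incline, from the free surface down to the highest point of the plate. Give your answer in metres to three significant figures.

γ = 1.025 × 9.81 = 10.05525 kN/m³.
A = π(0.55)² = 0.950332 m².
From F = γ·h_c·A, the centroid depth is h_c = 61.3/(10.05525 × 0.950332) = 6.41493 m.
Let θ = 55° be the plate's angle to the horizontal; measure y along the incline from where the plane meets the free surface. Vertical depth h = y·sinθ with sinθ = 0.819152.
Along the incline, y_c = h_c/sinθ = 6.41493/0.819152 = 7.83118 m.
The centroid is at the centre, 0.55 m below the top of the plate, so the highest point sits at y_top = 7.83118 − 0.55 = 7.28118 m along the incline.

y_top ≈ 7.28 m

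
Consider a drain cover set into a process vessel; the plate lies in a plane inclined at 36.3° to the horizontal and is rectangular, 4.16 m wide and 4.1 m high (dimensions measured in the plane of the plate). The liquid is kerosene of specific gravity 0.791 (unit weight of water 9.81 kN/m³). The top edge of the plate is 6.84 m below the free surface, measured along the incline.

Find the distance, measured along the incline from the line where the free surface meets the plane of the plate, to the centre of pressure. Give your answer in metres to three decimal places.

y_p = 9.048 m

γ = 0.791 × 9.81 = 7.75971 kN/m³.
Let θ = 36.3° be the plate's angle to the horizontal; measure y along the incline from where the plane meets the free surface. Vertical depth h = y·sinθ with sinθ = 0.592013.
The centroid lies 4.1/2 = 2.05 m below the top edge, so y_c = 6.84 + 2.05 = 8.89 m and h_c = 8.89 × 0.592013 = 5.263 m.
A = 4.16 × 4.1 = 17.056 m².
Resultant F = γ·h_c·A = 7.75971 × 5.263 × 17.056 = 696.556 kN.
I_c = b·h³/12 = 4.16 × 4.1³/12 = 23.8926 m⁴.
Centre of pressure: y_p = y_c + I_c/(y_c·A) = 8.89 + 23.8926/(8.89 × 17.056) = 8.89 + 0.157574 = 9.04757 m along the plane.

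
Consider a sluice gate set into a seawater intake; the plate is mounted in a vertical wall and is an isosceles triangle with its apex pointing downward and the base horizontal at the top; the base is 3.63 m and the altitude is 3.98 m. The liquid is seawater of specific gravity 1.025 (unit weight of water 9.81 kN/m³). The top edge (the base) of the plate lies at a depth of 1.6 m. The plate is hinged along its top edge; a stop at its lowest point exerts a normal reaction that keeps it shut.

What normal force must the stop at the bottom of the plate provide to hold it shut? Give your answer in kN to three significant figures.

P ≈ 86.9 kN

γ = 1.025 × 9.81 = 10.05525 kN/m³.
With the apex down, the centroid sits h/3 = 3.98/3 = 1.32667 m below the base (the top edge), so the centroid depth is h_c = 1.6 + 1.32667 = 2.92667 m.
A = ½ × 3.63 × 3.98 = 7.2237 m².
Resultant F = γ·h_c·A = 10.05525 × 2.92667 × 7.2237 = 212.582 kN.
I_c = b·h³/36 = 3.63 × 3.98³/36 = 6.35702 m⁴.
Centre of pressure: y_p = y_c + I_c/(y_c·A) = 2.92667 + 6.35702/(2.92667 × 7.2237) = 2.92667 + 0.300691 = 3.22736 m along the plane.
The resultant acts 1.32667 + 0.300691 = 1.62736 m (along the plate) below the hinge at the top edge, so the moment about the hinge is M = F × 1.62736 = 212.582 × 1.62736 = 345.947 kN·m.
A normal force at the bottom, 3.98 m from the hinge, must supply this moment: P = 345.947/3.98 = 86.9214 kN.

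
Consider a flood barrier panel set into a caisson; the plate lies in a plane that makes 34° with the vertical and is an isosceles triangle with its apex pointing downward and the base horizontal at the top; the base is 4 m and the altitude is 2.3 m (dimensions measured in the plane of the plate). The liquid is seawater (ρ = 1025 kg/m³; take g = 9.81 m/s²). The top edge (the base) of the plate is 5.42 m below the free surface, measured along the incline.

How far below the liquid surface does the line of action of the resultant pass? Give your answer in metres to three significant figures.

h_p = 5.17 m

γ = ρg = 1025 × 9.81 / 1000 = 10.05525 kN/m³.
The plate makes 34° with the vertical, i.e. θ = 90° − 34° = 56° to the horizontal. Measuring y along the incline from the free-surface line, vertical depth h = y·sinθ with sinθ = 0.829038.
With the apex down, the centroid sits h/3 = 2.3/3 = 0.766667 m below the base (the top edge), so y_c = 5.42 + 0.766667 = 6.18667 m and h_c = 6.18667 × 0.829038 = 5.12898 m.
A = ½ × 4 × 2.3 = 4.6 m².
Resultant F = γ·h_c·A = 10.05525 × 5.12898 × 4.6 = 237.237 kN.
I_c = b·h³/36 = 4 × 2.3³/36 = 1.35189 m⁴.
Centre of pressure: y_p = y_c + I_c/(y_c·A) = 6.18667 + 1.35189/(6.18667 × 4.6) = 6.18667 + 0.0475036 = 6.23417 m along the plane.
Vertically, h_p = y_p·sinθ = 6.23417 × 0.829038 = 5.16836 m.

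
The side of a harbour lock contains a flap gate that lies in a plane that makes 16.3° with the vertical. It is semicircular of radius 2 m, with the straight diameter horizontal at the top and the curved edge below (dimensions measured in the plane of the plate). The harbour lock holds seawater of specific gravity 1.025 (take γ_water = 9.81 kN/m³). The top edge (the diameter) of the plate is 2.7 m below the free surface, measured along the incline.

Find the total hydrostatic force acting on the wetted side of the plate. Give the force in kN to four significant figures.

F ≈ 215.2 kN

γ = 1.025 × 9.81 = 10.05525 kN/m³.
The plate makes 16.3° with the vertical, i.e. θ = 90° − 16.3° = 73.7° to the horizontal. Measuring y along the incline from the free-surface line, vertical depth h = y·sinθ with sinθ = 0.959805.
The centroid of a semicircle lies 4r/(3π) = 0.848826 m from the diameter, here below the top edge, so y_c = 2.7 + 0.848826 = 3.54883 m and h_c = 3.54883 × 0.959805 = 3.40618 m.
A = πr²/2 = π × 2²/2 = 6.28319 m².
Resultant F = γ·h_c·A = 10.05525 × 3.40618 × 6.28319 = 215.199 kN.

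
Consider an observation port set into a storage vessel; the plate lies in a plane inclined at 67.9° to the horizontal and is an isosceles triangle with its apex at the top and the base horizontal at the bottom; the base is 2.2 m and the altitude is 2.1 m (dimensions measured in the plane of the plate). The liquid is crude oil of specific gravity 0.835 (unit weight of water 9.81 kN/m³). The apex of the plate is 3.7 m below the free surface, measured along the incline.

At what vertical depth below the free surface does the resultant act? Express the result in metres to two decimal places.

h_p = 4.77 m

γ = 0.835 × 9.81 = 8.19135 kN/m³.
Let θ = 67.9° be the plate's angle to the horizontal; measure y along the incline from where the plane meets the free surface. Vertical depth h = y·sinθ with sinθ = 0.926529.
With the apex up, the centroid sits 2h/3 = 2 × 2.1/3 = 1.4 m below the apex, so y_c = 3.7 + 1.4 = 5.1 m and h_c = 5.1 × 0.926529 = 4.7253 m.
A = ½ × 2.2 × 2.1 = 2.31 m².
Resultant F = γ·h_c·A = 8.19135 × 4.7253 × 2.31 = 89.4122 kN.
I_c = b·h³/36 = 2.2 × 2.1³/36 = 0.56595 m⁴.
Centre of pressure: y_p = y_c + I_c/(y_c·A) = 5.1 + 0.56595/(5.1 × 2.31) = 5.1 + 0.0480392 = 5.14804 m along the plane.
Vertically, h_p = y_p·sinθ = 5.14804 × 0.926529 = 4.76981 m.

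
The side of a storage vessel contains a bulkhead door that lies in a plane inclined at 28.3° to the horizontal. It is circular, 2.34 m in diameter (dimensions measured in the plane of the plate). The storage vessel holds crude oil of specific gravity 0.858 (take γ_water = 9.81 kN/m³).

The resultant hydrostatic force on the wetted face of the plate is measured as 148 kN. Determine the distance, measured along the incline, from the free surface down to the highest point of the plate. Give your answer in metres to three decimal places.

y_top ≈ 7.454 m

γ = 0.858 × 9.81 = 8.41698 kN/m³.
A = π(1.17)² = 4.30053 m².
From F = γ·h_c·A, the centroid depth is h_c = 148/(8.41698 × 4.30053) = 4.08868 m.
Let θ = 28.3° be the plate's angle to the horizontal; measure y along the incline from where the plane meets the free surface. Vertical depth h = y·sinθ with sinθ = 0.474088.
Along the incline, y_c = h_c/sinθ = 4.08868/0.474088 = 8.62431 m.
The centroid is at the centre, 1.17 m below the top of the plate, so the highest point sits at y_top = 8.62431 − 1.17 = 7.45431 m along the incline.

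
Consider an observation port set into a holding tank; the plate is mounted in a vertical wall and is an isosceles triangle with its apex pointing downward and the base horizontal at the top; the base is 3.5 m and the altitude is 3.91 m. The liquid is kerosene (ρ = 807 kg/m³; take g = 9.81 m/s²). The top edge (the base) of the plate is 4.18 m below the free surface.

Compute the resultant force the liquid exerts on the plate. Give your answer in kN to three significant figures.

F ≈ 297 kN

γ = ρg = 807 × 9.81 / 1000 = 7.91667 kN/m³.
With the apex down, the centroid sits h/3 = 3.91/3 = 1.30333 m below the base (the top edge), so the centroid depth is h_c = 4.18 + 1.30333 = 5.48333 m.
A = ½ × 3.5 × 3.91 = 6.8425 m².
Resultant F = γ·h_c·A = 7.91667 × 5.48333 × 6.8425 = 297.031 kN.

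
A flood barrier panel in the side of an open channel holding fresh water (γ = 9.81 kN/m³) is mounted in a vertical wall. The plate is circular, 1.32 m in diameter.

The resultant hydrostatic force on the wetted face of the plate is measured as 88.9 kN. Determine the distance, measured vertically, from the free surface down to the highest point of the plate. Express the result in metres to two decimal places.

d_top ≈ 5.96 m

γ = 9.81 kN/m³.
A = π(0.66)² = 1.36848 m².
From F = γ·h_c·A, the centroid depth is h_c = 88.9/(9.81 × 1.36848) = 6.62208 m.
The centroid is at the centre, 0.66 m below the top of the plate, so the highest point sits at h_top = 6.62208 − 0.66 = 5.96208 m below the surface.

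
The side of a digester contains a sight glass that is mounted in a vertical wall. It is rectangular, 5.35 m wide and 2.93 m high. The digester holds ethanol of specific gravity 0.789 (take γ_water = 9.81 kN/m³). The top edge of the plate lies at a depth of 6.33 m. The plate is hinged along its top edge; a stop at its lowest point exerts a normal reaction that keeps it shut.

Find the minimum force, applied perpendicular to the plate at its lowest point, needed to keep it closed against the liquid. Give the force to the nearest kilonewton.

P ≈ 503 kN

γ = 0.789 × 9.81 = 7.74009 kN/m³.
The centroid lies 2.93/2 = 1.465 m below the top edge, so the centroid depth is h_c = 6.33 + 1.465 = 7.795 m.
A = 5.35 × 2.93 = 15.6755 m².
Resultant F = γ·h_c·A = 7.74009 × 7.795 × 15.6755 = 945.766 kN.
I_c = b·h³/12 = 5.35 × 2.93³/12 = 11.2144 m⁴.
Centre of pressure: y_p = y_c + I_c/(y_c·A) = 7.795 + 11.2144/(7.795 × 15.6755) = 7.795 + 0.091778 = 7.88678 m along the plane.
The resultant acts 1.465 + 0.091778 = 1.55678 m (along the plate) below the hinge at the top edge, so the moment about the hinge is M = F × 1.55678 = 945.766 × 1.55678 = 1472.35 kN·m.
A normal force at the bottom, 2.93 m from the hinge, must supply this moment: P = 1472.35/2.93 = 502.509 kN.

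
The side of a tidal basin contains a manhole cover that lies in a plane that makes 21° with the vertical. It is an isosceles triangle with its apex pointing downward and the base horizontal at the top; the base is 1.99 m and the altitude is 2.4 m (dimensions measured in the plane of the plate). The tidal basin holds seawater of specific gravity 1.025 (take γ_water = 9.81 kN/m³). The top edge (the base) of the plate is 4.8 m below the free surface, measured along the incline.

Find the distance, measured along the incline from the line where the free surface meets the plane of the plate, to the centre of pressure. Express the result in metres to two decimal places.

γ = 1.025 × 9.81 = 10.05525 kN/m³.
The plate makes 21° with the vertical, i.e. θ = 90° − 21° = 69° to the horizontal. Measuring y along the incline from the free-surface line, vertical depth h = y·sinθ with sinθ = 0.933580.
With the apex down, the centroid sits h/3 = 2.4/3 = 0.8 m below the base (the top edge), so y_c = 4.8 + 0.8 = 5.6 m and h_c = 5.6 × 0.933580 = 5.22805 m.
A = ½ × 1.99 × 2.4 = 2.388 m².
Resultant F = γ·h_c·A = 10.05525 × 5.22805 × 2.388 = 125.536 kN.
I_c = b·h³/36 = 1.99 × 2.4³/36 = 0.76416 m⁴.
Centre of pressure: y_p = y_c + I_c/(y_c·A) = 5.6 + 0.76416/(5.6 × 2.388) = 5.6 + 0.0571429 = 5.65714 m along the plane.

y_p = 5.66 m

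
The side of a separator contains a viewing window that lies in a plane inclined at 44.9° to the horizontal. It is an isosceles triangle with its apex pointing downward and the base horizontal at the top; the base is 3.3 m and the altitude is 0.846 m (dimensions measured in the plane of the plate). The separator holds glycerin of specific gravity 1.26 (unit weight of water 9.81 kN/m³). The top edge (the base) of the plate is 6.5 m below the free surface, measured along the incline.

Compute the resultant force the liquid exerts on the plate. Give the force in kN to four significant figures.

F ≈ 82.60 kN

γ = 1.26 × 9.81 = 12.3606 kN/m³.
Let θ = 44.9° be the plate's angle to the horizontal; measure y along the incline from where the plane meets the free surface. Vertical depth h = y·sinθ with sinθ = 0.705872.
With the apex down, the centroid sits h/3 = 0.846/3 = 0.282 m below the base (the top edge), so y_c = 6.5 + 0.282 = 6.782 m and h_c = 6.782 × 0.705872 = 4.78722 m.
A = ½ × 3.3 × 0.846 = 1.3959 m².
Resultant F = γ·h_c·A = 12.3606 × 4.78722 × 1.3959 = 82.5995 kN.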